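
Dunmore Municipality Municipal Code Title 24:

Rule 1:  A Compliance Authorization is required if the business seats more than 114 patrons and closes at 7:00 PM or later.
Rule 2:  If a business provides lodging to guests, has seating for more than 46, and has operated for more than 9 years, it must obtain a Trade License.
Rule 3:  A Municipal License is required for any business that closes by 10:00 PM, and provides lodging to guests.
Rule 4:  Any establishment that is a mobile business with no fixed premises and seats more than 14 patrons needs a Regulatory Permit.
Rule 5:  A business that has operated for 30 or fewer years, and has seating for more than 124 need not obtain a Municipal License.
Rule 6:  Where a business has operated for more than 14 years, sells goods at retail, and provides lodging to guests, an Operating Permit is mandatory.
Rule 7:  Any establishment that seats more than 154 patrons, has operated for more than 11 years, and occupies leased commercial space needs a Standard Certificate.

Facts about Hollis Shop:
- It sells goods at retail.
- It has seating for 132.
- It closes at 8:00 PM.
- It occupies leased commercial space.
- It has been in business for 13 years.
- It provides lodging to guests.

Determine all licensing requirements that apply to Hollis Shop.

Rule 1: seating 132 > 114; closes 8:00 PM, after 7:00 PM → Compliance Authorization required.
Rule 2: provides lodging to guests; seating 132 > 46; years in business 13 > 9 → Trade License required.
Rule 3: closes 8:00 PM, at/before 10:00 PM; provides lodging to guests → Municipal License required.
Rule 4: occupies leased commercial space (not: is a mobile business with no fixed premises); seating 132 > 14 → Regulatory Permit not required.
Rule 5: years in business 13 ≤ 30; seating 132 > 124 → exempt from Municipal License.
Rule 6: years in business 13 ≤ 14; sells goods at retail; provides lodging to guests → Operating Permit not required.
Rule 7: seating 132 ≤ 154; years in business 13 > 11; occupies leased commercial space → Standard Certificate not required.

Compliance Authorization, Trade License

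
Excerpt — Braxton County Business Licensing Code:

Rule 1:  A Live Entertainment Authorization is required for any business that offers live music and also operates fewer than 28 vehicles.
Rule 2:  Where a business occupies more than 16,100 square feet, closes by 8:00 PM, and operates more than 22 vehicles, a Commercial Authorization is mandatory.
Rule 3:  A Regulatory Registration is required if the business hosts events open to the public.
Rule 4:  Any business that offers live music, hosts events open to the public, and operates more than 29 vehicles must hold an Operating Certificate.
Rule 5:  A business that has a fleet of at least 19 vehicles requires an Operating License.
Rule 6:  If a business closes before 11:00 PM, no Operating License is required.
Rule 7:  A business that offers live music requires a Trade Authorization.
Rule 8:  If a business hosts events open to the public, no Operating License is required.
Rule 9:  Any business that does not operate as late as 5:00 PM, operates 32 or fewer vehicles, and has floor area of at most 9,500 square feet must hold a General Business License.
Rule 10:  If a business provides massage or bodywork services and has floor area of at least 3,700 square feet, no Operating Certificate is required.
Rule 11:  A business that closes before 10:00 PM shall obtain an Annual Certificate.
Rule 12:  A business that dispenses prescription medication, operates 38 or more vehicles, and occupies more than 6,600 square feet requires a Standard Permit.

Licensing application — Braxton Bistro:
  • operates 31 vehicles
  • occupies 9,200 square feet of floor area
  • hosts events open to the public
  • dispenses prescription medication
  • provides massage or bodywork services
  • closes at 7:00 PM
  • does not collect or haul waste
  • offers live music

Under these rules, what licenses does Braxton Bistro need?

Rule 1: offers live music; vehicles 31 ≥ 28 → Live Entertainment Authorization not required.
Rule 2: floor area 9,200 square feet ≤ 16,100 square feet; closes 7:00 PM, at/before 8:00 PM; vehicles 31 > 22 → Commercial Authorization not required.
Rule 3: hosts events open to the public → Regulatory Registration required.
Rule 4: offers live music; hosts events open to the public; vehicles 31 > 29 → Operating Certificate required.
Rule 5: vehicles 31 ≥ 19 → Operating License required.
Rule 6: closes 7:00 PM, at/before 11:00 PM → exempt from Operating License.
Rule 7: offers live music → Trade Authorization required.
Rule 8: hosts events open to the public → exempt from Operating License.
Rule 9: closes 7:00 PM, after 5:00 PM; vehicles 31 ≤ 32; floor area 9,200 square feet ≤ 9,500 square feet → General Business License not required.
Rule 10: provides massage or bodywork services; floor area 9,200 square feet ≥ 3,700 square feet → exempt from Operating Certificate.
Rule 11: closes 7:00 PM, at/before 10:00 PM → Annual Certificate required.
Rule 12: dispenses prescription medication; vehicles 31 < 38; floor area 9,200 square feet > 6,600 square feet → Standard Permit not required.

Annual Certificate, Regulatory Registration, Trade Authorization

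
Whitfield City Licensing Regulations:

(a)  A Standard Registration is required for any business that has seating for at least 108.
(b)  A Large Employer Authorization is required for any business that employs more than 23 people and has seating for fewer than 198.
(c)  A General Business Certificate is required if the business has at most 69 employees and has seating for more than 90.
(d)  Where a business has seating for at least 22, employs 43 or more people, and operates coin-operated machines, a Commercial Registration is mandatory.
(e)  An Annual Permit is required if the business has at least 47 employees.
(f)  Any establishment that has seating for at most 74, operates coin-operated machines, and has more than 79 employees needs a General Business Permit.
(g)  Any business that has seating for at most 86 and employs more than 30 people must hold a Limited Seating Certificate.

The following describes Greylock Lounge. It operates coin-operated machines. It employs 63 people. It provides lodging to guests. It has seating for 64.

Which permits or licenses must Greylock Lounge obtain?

(a) seating 64 < 108 → Standard Registration not required.
(b) employees 63 > 23; seating 64 < 198 → Large Employer Authorization required.
(c) employees 63 ≤ 69; seating 64 ≤ 90 → General Business Certificate not required.
(d) seating 64 ≥ 22; employees 63 ≥ 43; operates coin-operated machines → Commercial Registration required.
(e) employees 63 ≥ 47 → Annual Permit required.
(f) seating 64 ≤ 74; operates coin-operated machines; employees 63 ≤ 79 → General Business Permit not required.
(g) seating 64 ≤ 86; employees 63 > 30 → Limited Seating Certificate required.

Annual Permit, Commercial Registration, Large Employer Authorization, Limited Seating Certificate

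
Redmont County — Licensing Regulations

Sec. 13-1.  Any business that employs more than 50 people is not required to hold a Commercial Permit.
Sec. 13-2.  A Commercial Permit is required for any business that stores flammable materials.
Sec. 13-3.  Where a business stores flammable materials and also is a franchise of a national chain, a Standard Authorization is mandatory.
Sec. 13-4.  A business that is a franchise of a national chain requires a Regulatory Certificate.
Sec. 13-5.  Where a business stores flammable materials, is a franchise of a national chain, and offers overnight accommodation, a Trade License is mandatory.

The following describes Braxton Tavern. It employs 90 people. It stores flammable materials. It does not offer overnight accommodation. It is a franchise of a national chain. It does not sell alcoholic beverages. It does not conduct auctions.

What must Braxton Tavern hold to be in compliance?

Sec. 13-1. employees 90 > 50 → exempt from Commercial Permit.
Sec. 13-2. stores flammable materials → Commercial Permit required.
Sec. 13-3. stores flammable materials; is a franchise of a national chain → Standard Authorization required.
Sec. 13-4. is a franchise of a national chain → Regulatory Certificate required.
Sec. 13-5. stores flammable materials; is a franchise of a national chain; does not offer overnight accommodation → Trade License not required.

Regulatory Certificate, Standard Authorization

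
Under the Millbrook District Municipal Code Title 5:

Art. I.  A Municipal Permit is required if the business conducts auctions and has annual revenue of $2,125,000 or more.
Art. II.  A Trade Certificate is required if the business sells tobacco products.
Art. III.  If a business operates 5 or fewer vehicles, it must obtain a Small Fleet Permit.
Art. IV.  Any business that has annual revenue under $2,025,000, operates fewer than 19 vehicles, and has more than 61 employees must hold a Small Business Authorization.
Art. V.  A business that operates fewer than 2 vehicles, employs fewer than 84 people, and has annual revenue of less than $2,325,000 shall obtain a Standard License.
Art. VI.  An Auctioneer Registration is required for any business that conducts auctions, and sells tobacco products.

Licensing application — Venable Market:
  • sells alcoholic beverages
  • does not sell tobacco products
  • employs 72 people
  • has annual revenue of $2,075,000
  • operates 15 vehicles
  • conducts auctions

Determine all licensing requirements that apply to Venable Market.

None

Art. I. conducts auctions; revenue $2,075,000 < $2,125,000 → Municipal Permit not required.
Art. II. does not sell tobacco products → Trade Certificate not required.
Art. III. vehicles 15 > 5 → Small Fleet Permit not required.
Art. IV. revenue $2,075,000 ≥ $2,025,000; vehicles 15 < 19; employees 72 > 61 → Small Business Authorization not required.
Art. V. vehicles 15 ≥ 2; employees 72 < 84; revenue $2,075,000 < $2,325,000 → Standard License not required.
Art. VI. conducts auctions; does not sell tobacco products → Auctioneer Registration not required.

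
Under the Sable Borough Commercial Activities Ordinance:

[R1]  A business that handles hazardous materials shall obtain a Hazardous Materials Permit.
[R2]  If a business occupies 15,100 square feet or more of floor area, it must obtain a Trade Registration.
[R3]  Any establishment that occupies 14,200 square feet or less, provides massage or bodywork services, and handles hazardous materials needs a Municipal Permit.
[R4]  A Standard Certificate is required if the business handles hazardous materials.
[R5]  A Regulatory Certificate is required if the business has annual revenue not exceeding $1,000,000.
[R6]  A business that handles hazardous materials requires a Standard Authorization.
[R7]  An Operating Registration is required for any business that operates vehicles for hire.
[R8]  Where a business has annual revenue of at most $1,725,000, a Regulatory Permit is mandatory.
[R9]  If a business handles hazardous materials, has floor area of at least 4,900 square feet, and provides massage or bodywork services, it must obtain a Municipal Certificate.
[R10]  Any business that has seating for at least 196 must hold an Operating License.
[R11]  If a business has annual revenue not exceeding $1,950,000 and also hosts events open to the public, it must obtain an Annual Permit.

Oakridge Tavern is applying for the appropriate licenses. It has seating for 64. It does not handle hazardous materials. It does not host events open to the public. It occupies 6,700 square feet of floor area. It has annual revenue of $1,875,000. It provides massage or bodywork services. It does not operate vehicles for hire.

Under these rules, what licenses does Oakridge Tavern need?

[R1] does not handle hazardous materials → Hazardous Materials Permit not required.
[R2] floor area 6,700 square feet < 15,100 square feet → Trade Registration not required.
[R3] floor area 6,700 square feet ≤ 14,200 square feet; provides massage or bodywork services; does not handle hazardous materials → Municipal Permit not required.
[R4] does not handle hazardous materials → Standard Certificate not required.
[R5] revenue $1,875,000 > $1,000,000 → Regulatory Certificate not required.
[R6] does not handle hazardous materials → Standard Authorization not required.
[R7] does not operate vehicles for hire → Operating Registration not required.
[R8] revenue $1,875,000 > $1,725,000 → Regulatory Permit not required.
[R9] does not handle hazardous materials; floor area 6,700 square feet ≥ 4,900 square feet; provides massage or bodywork services → Municipal Certificate not required.
[R10] seating 64 < 196 → Operating License not required.
[R11] revenue $1,875,000 ≤ $1,950,000; does not host events open to the public → Annual Permit not required.

None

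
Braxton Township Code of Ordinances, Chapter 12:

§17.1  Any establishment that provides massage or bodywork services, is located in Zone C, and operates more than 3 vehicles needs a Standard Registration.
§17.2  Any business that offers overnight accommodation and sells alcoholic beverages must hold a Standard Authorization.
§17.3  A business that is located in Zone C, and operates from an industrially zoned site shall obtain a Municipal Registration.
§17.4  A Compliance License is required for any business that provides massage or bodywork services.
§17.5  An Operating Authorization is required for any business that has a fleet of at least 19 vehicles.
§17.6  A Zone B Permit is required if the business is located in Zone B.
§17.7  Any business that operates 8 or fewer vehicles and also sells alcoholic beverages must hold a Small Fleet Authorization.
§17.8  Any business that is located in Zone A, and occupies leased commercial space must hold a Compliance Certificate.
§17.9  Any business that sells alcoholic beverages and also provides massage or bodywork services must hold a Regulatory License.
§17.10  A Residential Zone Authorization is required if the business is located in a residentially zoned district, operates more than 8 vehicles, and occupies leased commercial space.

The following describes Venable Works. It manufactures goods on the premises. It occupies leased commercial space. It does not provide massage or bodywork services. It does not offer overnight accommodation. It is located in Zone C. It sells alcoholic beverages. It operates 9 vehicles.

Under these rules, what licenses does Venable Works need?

§17.1 does not provide massage or bodywork services; is located in Zone C; vehicles 9 > 3 → Standard Registration not required.
§17.2 does not offer overnight accommodation; sells alcoholic beverages → Standard Authorization not required.
§17.3 is located in Zone C; occupies leased commercial space (not: operates from an industrially zoned site) → Municipal Registration not required.
§17.4 does not provide massage or bodywork services → Compliance License not required.
§17.5 vehicles 9 < 19 → Operating Authorization not required.
§17.6 is located in Zone C (not: is located in Zone B) → Zone B Permit not required.
§17.7 vehicles 9 > 8; sells alcoholic beverages → Small Fleet Authorization not required.
§17.8 is located in Zone C (not: is located in Zone A); occupies leased commercial space → Compliance Certificate not required.
§17.9 sells alcoholic beverages; does not provide massage or bodywork services → Regulatory License not required.
§17.10 is located in Zone C (not: is located in a residentially zoned district); vehicles 9 > 8; occupies leased commercial space → Residential Zone Authorization not required.

None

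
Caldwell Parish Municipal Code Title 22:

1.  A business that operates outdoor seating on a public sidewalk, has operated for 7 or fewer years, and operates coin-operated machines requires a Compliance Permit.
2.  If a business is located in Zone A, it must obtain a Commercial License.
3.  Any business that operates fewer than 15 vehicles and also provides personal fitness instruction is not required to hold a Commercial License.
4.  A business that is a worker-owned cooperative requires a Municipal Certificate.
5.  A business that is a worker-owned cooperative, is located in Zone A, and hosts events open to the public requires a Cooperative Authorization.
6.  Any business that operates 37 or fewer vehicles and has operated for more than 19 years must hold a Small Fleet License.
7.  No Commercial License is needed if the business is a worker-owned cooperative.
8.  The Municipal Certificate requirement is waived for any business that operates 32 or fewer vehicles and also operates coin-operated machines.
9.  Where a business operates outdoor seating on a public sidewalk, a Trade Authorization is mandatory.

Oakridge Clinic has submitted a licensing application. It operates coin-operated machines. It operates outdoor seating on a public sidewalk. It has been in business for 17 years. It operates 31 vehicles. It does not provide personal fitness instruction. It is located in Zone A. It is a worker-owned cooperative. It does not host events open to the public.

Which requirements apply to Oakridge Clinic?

1. operates outdoor seating on a public sidewalk; years in business 17 > 7; operates coin-operated machines → Compliance Permit not required.
2. is located in Zone A → Commercial License required.
3. vehicles 31 ≥ 15; does not provide personal fitness instruction → Commercial License exemption does not apply.
4. is a worker-owned cooperative → Municipal Certificate required.
5. is a worker-owned cooperative; is located in Zone A; does not host events open to the public → Cooperative Authorization not required.
6. vehicles 31 ≤ 37; years in business 17 ≤ 19 → Small Fleet License not required.
7. is a worker-owned cooperative → exempt from Commercial License.
8. vehicles 31 ≤ 32; operates coin-operated machines → exempt from Municipal Certificate.
9. operates outdoor seating on a public sidewalk → Trade Authorization required.

Trade Authorization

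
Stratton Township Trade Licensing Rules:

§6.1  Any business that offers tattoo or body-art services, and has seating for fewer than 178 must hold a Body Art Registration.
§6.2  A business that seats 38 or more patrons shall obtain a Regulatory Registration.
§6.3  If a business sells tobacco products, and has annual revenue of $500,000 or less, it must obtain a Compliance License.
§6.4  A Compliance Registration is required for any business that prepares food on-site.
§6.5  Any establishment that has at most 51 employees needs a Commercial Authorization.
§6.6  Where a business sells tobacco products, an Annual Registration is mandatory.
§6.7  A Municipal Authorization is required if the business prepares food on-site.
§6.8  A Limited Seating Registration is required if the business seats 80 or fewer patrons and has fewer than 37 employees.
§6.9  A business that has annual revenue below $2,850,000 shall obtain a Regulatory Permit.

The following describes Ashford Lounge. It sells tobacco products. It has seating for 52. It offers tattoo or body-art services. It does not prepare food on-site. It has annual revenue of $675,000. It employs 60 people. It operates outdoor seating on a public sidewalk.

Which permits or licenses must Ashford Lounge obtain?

§6.1 offers tattoo or body-art services; seating 52 < 178 → Body Art Registration required.
§6.2 seating 52 ≥ 38 → Regulatory Registration required.
§6.3 sells tobacco products; revenue $675,000 > $500,000 → Compliance License not required.
§6.4 does not prepare food on-site → Compliance Registration not required.
§6.5 employees 60 > 51 → Commercial Authorization not required.
§6.6 sells tobacco products → Annual Registration required.
§6.7 does not prepare food on-site → Municipal Authorization not required.
§6.8 seating 52 ≤ 80; employees 60 ≥ 37 → Limited Seating Registration not required.
§6.9 revenue $675,000 < $2,850,000 → Regulatory Permit required.

Annual Registration, Body Art Registration, Regulatory Permit, Regulatory Registration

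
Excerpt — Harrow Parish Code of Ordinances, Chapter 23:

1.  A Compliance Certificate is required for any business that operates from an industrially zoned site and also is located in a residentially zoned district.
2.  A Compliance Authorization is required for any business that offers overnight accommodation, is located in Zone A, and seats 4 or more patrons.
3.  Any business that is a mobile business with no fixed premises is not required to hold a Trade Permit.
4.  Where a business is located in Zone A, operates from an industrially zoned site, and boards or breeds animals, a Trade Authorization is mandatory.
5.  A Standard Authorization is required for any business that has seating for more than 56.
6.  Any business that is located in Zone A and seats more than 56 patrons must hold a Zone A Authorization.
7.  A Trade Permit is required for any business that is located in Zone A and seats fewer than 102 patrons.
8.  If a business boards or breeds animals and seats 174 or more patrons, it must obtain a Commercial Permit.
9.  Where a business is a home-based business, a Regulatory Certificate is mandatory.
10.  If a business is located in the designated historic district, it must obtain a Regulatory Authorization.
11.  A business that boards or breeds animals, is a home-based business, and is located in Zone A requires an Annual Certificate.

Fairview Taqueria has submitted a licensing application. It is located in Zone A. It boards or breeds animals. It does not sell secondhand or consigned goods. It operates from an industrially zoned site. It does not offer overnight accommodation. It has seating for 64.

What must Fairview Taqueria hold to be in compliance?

Standard Authorization, Trade Authorization, Trade Permit, Zone A Authorization

1. operates from an industrially zoned site; is located in Zone A (not: is located in a residentially zoned district) → Compliance Certificate not required.
2. does not offer overnight accommodation; is located in Zone A; seating 64 ≥ 4 → Compliance Authorization not required.
3. operates from an industrially zoned site (not: is a mobile business with no fixed premises) → Trade Permit exemption does not apply.
4. is located in Zone A; operates from an industrially zoned site; boards or breeds animals → Trade Authorization required.
5. seating 64 > 56 → Standard Authorization required.
6. is located in Zone A; seating 64 > 56 → Zone A Authorization required.
7. is located in Zone A; seating 64 < 102 → Trade Permit required.
8. boards or breeds animals; seating 64 < 174 → Commercial Permit not required.
9. operates from an industrially zoned site (not: is a home-based business) → Regulatory Certificate not required.
10. is located in Zone A (not: is located in the designated historic district) → Regulatory Authorization not required.
11. boards or breeds animals; operates from an industrially zoned site (not: is a home-based business); is located in Zone A → Annual Certificate not required.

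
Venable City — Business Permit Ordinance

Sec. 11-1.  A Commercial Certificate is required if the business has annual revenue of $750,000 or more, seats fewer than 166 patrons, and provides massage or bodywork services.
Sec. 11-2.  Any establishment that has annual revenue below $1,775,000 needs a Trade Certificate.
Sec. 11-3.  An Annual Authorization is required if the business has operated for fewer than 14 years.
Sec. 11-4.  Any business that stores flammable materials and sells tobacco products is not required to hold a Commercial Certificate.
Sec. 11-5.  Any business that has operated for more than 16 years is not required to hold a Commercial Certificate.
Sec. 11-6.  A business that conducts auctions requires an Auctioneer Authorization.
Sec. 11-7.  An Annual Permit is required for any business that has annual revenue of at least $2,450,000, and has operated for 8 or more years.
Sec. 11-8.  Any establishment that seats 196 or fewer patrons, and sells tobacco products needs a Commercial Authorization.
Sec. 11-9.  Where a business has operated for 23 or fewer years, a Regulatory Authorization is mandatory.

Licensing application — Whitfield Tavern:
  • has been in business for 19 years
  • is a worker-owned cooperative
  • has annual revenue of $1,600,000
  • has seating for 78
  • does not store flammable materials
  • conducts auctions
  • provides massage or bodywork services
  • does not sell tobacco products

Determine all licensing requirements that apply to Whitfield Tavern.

Auctioneer Authorization, Regulatory Authorization, Trade Certificate

Sec. 11-1. revenue $1,600,000 ≥ $750,000; seating 78 < 166; provides massage or bodywork services → Commercial Certificate required.
Sec. 11-2. revenue $1,600,000 < $1,775,000 → Trade Certificate required.
Sec. 11-3. years in business 19 ≥ 14 → Annual Authorization not required.
Sec. 11-4. does not store flammable materials; does not sell tobacco products → Commercial Certificate exemption does not apply.
Sec. 11-5. years in business 19 > 16 → exempt from Commercial Certificate.
Sec. 11-6. conducts auctions → Auctioneer Authorization required.
Sec. 11-7. revenue $1,600,000 < $2,450,000; years in business 19 ≥ 8 → Annual Permit not required.
Sec. 11-8. seating 78 ≤ 196; does not sell tobacco products → Commercial Authorization not required.
Sec. 11-9. years in business 19 ≤ 23 → Regulatory Authorization required.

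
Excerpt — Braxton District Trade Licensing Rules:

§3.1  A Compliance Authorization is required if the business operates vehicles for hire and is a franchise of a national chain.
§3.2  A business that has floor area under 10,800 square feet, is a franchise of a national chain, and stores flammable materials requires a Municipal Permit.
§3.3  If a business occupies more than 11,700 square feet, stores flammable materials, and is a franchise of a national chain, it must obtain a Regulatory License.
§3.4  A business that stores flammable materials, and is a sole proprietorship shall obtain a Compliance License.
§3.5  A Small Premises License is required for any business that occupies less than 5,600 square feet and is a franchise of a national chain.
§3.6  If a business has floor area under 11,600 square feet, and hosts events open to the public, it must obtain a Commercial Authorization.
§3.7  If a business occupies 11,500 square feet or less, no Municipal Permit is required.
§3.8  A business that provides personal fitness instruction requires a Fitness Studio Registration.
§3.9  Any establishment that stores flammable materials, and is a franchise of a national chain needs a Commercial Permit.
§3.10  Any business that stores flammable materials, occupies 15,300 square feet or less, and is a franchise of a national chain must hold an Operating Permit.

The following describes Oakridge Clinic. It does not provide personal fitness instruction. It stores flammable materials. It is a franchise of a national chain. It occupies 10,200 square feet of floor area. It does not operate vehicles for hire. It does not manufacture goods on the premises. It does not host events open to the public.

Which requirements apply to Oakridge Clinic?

§3.1 does not operate vehicles for hire; is a franchise of a national chain → Compliance Authorization not required.
§3.2 floor area 10,200 square feet < 10,800 square feet; is a franchise of a national chain; stores flammable materials → Municipal Permit required.
§3.3 floor area 10,200 square feet ≤ 11,700 square feet; stores flammable materials; is a franchise of a national chain → Regulatory License not required.
§3.4 stores flammable materials; is a franchise of a national chain (not: is a sole proprietorship) → Compliance License not required.
§3.5 floor area 10,200 square feet ≥ 5,600 square feet; is a franchise of a national chain → Small Premises License not required.
§3.6 floor area 10,200 square feet < 11,600 square feet; does not host events open to the public → Commercial Authorization not required.
§3.7 floor area 10,200 square feet ≤ 11,500 square feet → exempt from Municipal Permit.
§3.8 does not provide personal fitness instruction → Fitness Studio Registration not required.
§3.9 stores flammable materials; is a franchise of a national chain → Commercial Permit required.
§3.10 stores flammable materials; floor area 10,200 square feet ≤ 15,300 square feet; is a franchise of a national chain → Operating Permit required.

Commercial Permit, Operating Permit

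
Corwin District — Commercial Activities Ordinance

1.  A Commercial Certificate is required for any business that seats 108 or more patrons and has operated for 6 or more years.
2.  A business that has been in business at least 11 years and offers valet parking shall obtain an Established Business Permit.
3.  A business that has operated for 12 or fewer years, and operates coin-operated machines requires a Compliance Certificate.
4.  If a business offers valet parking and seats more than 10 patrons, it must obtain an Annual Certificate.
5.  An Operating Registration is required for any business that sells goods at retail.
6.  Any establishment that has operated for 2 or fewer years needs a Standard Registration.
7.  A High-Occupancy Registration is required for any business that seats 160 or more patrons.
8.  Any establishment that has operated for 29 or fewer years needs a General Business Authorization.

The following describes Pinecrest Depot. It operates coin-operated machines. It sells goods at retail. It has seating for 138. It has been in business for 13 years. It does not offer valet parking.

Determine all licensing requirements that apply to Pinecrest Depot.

1. seating 138 ≥ 108; years in business 13 ≥ 6 → Commercial Certificate required.
2. years in business 13 ≥ 11; does not offer valet parking → Established Business Permit not required.
3. years in business 13 > 12; operates coin-operated machines → Compliance Certificate not required.
4. does not offer valet parking; seating 138 > 10 → Annual Certificate not required.
5. sells goods at retail → Operating Registration required.
6. years in business 13 > 2 → Standard Registration not required.
7. seating 138 < 160 → High-Occupancy Registration not required.
8. years in business 13 ≤ 29 → General Business Authorization required.

Commercial Certificate, General Business Authorization, Operating Registration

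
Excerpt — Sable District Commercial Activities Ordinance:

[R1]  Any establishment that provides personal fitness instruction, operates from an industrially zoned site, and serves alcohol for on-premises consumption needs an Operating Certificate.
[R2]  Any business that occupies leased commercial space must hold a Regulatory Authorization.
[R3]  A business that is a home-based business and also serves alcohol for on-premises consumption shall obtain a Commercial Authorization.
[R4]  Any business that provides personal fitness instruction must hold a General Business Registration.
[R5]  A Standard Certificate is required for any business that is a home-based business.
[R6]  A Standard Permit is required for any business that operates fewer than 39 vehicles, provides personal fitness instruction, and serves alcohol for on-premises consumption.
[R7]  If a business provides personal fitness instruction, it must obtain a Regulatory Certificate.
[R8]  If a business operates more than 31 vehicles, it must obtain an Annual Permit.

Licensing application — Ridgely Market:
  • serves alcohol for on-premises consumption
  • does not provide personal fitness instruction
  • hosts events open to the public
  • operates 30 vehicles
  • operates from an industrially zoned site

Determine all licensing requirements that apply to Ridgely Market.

[R1] does not provide personal fitness instruction; operates from an industrially zoned site; serves alcohol for on-premises consumption → Operating Certificate not required.
[R2] operates from an industrially zoned site (not: occupies leased commercial space) → Regulatory Authorization not required.
[R3] operates from an industrially zoned site (not: is a home-based business); serves alcohol for on-premises consumption → Commercial Authorization not required.
[R4] does not provide personal fitness instruction → General Business Registration not required.
[R5] operates from an industrially zoned site (not: is a home-based business) → Standard Certificate not required.
[R6] vehicles 30 < 39; does not provide personal fitness instruction; serves alcohol for on-premises consumption → Standard Permit not required.
[R7] does not provide personal fitness instruction → Regulatory Certificate not required.
[R8] vehicles 30 ≤ 31 → Annual Permit not required.

None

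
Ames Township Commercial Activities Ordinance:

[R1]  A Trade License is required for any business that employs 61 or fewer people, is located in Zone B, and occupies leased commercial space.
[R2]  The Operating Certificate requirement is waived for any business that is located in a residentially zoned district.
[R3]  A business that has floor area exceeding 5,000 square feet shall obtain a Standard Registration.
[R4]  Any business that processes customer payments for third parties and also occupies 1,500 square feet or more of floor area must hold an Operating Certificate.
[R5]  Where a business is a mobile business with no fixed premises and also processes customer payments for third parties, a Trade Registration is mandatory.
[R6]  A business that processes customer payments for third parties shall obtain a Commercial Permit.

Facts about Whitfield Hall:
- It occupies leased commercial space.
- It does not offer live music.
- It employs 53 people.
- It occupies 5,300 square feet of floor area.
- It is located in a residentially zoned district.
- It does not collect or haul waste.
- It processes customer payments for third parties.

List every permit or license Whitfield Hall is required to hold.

[R1] employees 53 ≤ 61; is located in a residentially zoned district (not: is located in Zone B); occupies leased commercial space → Trade License not required.
[R2] is located in a residentially zoned district → exempt from Operating Certificate.
[R3] floor area 5,300 square feet > 5,000 square feet → Standard Registration required.
[R4] processes customer payments for third parties; floor area 5,300 square feet ≥ 1,500 square feet → Operating Certificate required.
[R5] occupies leased commercial space (not: is a mobile business with no fixed premises); processes customer payments for third parties → Trade Registration not required.
[R6] processes customer payments for third parties → Commercial Permit required.

Commercial Permit, Standard Registration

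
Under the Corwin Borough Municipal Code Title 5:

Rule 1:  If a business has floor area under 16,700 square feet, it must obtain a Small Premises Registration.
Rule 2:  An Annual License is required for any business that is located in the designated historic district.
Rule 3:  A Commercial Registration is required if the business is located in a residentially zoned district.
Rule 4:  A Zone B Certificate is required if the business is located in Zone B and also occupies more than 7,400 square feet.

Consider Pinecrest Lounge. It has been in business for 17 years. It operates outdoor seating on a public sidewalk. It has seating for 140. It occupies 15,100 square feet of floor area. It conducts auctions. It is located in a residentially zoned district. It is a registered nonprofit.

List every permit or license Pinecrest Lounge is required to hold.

Commercial Registration, Small Premises Registration

Rule 1: floor area 15,100 square feet < 16,700 square feet → Small Premises Registration required.
Rule 2: is located in a residentially zoned district (not: is located in the designated historic district) → Annual License not required.
Rule 3: is located in a residentially zoned district → Commercial Registration required.
Rule 4: is located in a residentially zoned district (not: is located in Zone B); floor area 15,100 square feet > 7,400 square feet → Zone B Certificate not required.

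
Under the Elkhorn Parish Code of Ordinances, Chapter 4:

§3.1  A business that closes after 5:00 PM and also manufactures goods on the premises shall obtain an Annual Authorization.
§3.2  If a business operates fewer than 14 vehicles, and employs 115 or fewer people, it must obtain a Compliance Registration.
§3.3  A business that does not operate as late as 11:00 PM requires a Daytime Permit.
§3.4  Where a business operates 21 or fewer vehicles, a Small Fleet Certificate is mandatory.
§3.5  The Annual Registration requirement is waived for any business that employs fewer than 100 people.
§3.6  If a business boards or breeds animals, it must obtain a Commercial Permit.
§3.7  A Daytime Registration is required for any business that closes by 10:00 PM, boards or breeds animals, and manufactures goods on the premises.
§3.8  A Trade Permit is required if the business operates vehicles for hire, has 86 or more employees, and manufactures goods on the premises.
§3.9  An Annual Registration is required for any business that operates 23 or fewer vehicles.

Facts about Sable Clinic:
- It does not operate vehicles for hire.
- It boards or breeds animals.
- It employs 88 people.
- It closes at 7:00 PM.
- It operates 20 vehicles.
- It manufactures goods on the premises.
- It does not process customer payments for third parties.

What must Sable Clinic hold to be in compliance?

Annual Authorization, Commercial Permit, Daytime Permit, Daytime Registration, Small Fleet Certificate

§3.1 closes 7:00 PM, after 5:00 PM; manufactures goods on the premises → Annual Authorization required.
§3.2 vehicles 20 ≥ 14; employees 88 ≤ 115 → Compliance Registration not required.
§3.3 closes 7:00 PM, at/before 11:00 PM → Daytime Permit required.
§3.4 vehicles 20 ≤ 21 → Small Fleet Certificate required.
§3.5 employees 88 < 100 → exempt from Annual Registration.
§3.6 boards or breeds animals → Commercial Permit required.
§3.7 closes 7:00 PM, at/before 10:00 PM; boards or breeds animals; manufactures goods on the premises → Daytime Registration required.
§3.8 does not operate vehicles for hire; employees 88 ≥ 86; manufactures goods on the premises → Trade Permit not required.
§3.9 vehicles 20 ≤ 23 → Annual Registration required.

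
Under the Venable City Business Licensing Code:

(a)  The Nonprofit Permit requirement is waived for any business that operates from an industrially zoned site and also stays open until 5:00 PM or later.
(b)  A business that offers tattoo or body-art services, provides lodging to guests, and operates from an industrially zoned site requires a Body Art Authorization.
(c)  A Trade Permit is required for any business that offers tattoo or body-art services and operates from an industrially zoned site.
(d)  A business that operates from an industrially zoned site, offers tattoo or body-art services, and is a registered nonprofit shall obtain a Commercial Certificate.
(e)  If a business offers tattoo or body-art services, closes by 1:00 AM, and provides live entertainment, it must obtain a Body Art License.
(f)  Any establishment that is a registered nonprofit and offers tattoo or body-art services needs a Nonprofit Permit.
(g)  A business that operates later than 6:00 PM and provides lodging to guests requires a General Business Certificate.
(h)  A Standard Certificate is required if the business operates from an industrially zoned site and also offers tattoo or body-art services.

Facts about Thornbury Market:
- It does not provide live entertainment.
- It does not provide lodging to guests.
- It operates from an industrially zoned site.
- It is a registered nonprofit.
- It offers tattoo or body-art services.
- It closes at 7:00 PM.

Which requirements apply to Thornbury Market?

(a) operates from an industrially zoned site; closes 7:00 PM, after 5:00 PM → exempt from Nonprofit Permit.
(b) offers tattoo or body-art services; does not provide lodging to guests; operates from an industrially zoned site → Body Art Authorization not required.
(c) offers tattoo or body-art services; operates from an industrially zoned site → Trade Permit required.
(d) operates from an industrially zoned site; offers tattoo or body-art services; is a registered nonprofit → Commercial Certificate required.
(e) offers tattoo or body-art services; closes 7:00 PM, at/before 1:00 AM; does not provide live entertainment → Body Art License not required.
(f) is a registered nonprofit; offers tattoo or body-art services → Nonprofit Permit required.
(g) closes 7:00 PM, after 6:00 PM; does not provide lodging to guests → General Business Certificate not required.
(h) operates from an industrially zoned site; offers tattoo or body-art services → Standard Certificate required.

Commercial Certificate, Standard Certificate, Trade Permit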